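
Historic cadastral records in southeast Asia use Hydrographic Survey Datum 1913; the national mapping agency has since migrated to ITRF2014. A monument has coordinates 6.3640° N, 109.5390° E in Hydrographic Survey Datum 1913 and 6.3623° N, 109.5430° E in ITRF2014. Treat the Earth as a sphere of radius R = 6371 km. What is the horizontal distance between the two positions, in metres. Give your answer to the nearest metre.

481 m

Δφ = 6.3623° − 6.3640° = -0.0017°; Δλ = 109.5430° − 109.5390° = +0.0040°.
1° along a meridian = πR/180 = 111195 m.
ΔN = Δφ × 111195 = -189.0 m; ΔE = Δλ × 111195 × cos(6.3640°) = +0.0040 × 111195 × 0.993838 = 442.0 m.
Distance = √(ΔE² + ΔN²) = √(442.0² + (-189.0)²) = 480.8 m.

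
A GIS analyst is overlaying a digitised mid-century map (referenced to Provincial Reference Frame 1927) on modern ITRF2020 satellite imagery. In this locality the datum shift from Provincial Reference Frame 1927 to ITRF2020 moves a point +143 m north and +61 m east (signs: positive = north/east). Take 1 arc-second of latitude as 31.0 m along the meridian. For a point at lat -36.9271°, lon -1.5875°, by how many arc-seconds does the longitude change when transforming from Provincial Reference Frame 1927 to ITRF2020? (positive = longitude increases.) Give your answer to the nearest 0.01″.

At latitude -36.9271°, cos φ = 0.799401.
1″ of longitude at this latitude = 31.00 × cos φ = 24.7814 m, so Δλ = 61.0 / 24.7814 = 2.462″.

Δλ = 2.46″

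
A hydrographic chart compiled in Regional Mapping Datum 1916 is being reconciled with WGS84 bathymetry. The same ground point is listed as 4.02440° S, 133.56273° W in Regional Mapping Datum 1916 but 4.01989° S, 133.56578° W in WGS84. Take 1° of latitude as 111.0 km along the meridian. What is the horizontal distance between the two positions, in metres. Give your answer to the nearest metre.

Δφ = -4.01989° − -4.02440° = +0.00451°; Δλ = -133.56578° − -133.56273° = -0.00305°.
ΔN = Δφ × 111000 = 500.6 m; ΔE = Δλ × 111000 × cos(-4.02440°) = -0.00305 × 111000 × 0.997534 = -337.7 m.
Distance = √(ΔE² + ΔN²) = √((-337.7)² + 500.6²) = 603.9 m.

604 m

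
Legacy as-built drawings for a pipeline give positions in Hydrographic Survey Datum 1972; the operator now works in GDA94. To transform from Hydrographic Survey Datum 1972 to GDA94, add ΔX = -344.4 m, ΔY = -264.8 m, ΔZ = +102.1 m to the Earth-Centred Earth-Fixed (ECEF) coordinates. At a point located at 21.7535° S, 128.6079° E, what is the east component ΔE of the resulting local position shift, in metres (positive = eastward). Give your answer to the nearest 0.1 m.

The local east axis at (φ, λ) is (−sin λ, cos λ, 0), so ΔE = −sin(128.6079°)·(-344.4) + cos(128.6079°)·(-264.8) = 434.36 m.

ΔE = 434.4 m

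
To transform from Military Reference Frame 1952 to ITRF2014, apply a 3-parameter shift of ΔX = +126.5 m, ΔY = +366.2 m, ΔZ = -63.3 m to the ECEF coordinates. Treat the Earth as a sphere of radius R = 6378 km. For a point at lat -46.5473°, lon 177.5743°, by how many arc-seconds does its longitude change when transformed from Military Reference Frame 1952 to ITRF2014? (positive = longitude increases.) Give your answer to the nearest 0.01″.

Δλ = -17.46″

sin φ = -0.725942, cos φ = 0.687756, sin λ = 0.042324, cos λ = -0.999104.
East component: ΔE = −sin λ·ΔX + cos λ·ΔY = −(0.042324)(126.5) + (-0.999104)(366.2) = -371.23 m.
1° of latitude spans πR/180 = 111317 m; at latitude φ, 1° of longitude spans that × cos φ = 76558.9 m, so Δλ = -371.23 / 76558.9 × 3600 = -17.456″.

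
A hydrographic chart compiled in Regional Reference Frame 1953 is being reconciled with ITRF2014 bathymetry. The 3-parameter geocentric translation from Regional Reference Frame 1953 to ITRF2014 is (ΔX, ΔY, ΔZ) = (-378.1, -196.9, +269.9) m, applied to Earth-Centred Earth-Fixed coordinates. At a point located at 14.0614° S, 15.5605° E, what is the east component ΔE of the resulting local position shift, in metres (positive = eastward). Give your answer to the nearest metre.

ΔE = -88 m

At φ = -14.0614°, λ = 15.5605°: sin φ = -0.242962, cos φ = 0.970036, sin λ = 0.268256, cos λ = 0.963348.
ΔE = −sin λ·ΔX + cos λ·ΔY = −(0.268256)·(-378.1) + (0.963348)·(-196.9) = -88.26 m.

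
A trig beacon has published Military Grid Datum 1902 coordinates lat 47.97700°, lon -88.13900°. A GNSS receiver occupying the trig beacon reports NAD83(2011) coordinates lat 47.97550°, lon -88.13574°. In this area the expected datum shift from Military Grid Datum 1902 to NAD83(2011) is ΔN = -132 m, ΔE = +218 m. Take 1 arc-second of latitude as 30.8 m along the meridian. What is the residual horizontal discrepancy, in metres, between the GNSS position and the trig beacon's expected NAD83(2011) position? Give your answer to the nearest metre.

Observed coordinate differences: Δφ = -0.00150°, Δλ = +0.00326°.
Converting to metres (1° lat = 110880 m, cos φ = 0.669429): observed ΔN = -166.3 m, observed ΔE = 242.0 m.
Subtracting the expected shift leaves a residual of -166.3 − (-132) = -34.3 m north and 242.0 − (218) = 24.0 m east.
Residual distance = √((-34.3)² + 24.0²) = 41.9 m.

42 m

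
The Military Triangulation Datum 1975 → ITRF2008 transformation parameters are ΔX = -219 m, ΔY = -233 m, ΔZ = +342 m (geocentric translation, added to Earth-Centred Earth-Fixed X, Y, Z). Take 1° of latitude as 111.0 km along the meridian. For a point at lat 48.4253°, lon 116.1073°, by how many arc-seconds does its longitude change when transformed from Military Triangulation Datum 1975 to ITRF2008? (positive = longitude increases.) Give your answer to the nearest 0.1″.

sin φ = 0.748091, cos φ = 0.663596, sin λ = 0.897972, cos λ = -0.440054.
East component: ΔE = −sin λ·ΔX + cos λ·ΔY = −(0.897972)(-219) + (-0.440054)(-233) = 299.19 m.
1° of latitude spans 111000 m; at latitude φ, 1° of longitude spans that × cos φ = 73659.1 m, so Δλ = 299.19 / 73659.1 × 3600 = 14.622″.

Δλ = 14.6″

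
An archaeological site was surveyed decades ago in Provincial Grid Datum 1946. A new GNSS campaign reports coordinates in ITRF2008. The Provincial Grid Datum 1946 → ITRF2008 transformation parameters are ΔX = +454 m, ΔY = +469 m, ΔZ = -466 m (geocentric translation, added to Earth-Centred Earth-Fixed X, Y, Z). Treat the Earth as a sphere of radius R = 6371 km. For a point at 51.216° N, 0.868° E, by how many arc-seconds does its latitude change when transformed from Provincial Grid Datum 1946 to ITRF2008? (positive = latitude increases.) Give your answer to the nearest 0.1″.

Δφ = -21.1″

sin φ = 0.779513, cos φ = 0.626386, sin λ = 0.015149, cos λ = 0.999885.
North component: ΔN = −sin φ cos λ·ΔX − sin φ sin λ·ΔY + cos φ·ΔZ = −(0.779513)(0.999885)(454) − (0.779513)(0.015149)(469) + (0.626386)(-466) = -651.29 m.
1° of latitude spans πR/180 = 111195 m, so Δφ = -651.29 / 111195 × 3600 = -21.086″.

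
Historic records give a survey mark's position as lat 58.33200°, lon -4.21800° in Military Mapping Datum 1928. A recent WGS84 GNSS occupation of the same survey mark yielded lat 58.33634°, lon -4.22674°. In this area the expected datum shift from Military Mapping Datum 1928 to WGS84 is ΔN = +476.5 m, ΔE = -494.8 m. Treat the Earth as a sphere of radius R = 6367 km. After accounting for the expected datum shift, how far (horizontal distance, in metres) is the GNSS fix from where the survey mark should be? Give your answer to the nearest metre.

16 m

Observed coordinate differences: Δφ = +0.00434°, Δλ = -0.00874°.
Converting to metres (1° lat = 111125 m, cos φ = 0.524996): observed ΔN = 482.3 m, observed ΔE = -509.9 m.
Subtracting the expected shift leaves a residual of 482.3 − (476.5) = 5.8 m north and -509.9 − (-494.8) = -15.1 m east.
Residual distance = √(5.8² + (-15.1)²) = 16.2 m.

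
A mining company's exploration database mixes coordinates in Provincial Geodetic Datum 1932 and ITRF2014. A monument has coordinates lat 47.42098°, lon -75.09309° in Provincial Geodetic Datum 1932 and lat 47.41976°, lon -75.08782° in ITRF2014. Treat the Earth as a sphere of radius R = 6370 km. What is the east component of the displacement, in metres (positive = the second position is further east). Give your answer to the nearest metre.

ΔE = 396 m

Δφ = 47.41976° − 47.42098° = -0.00122°; Δλ = -75.08782° − -75.09309° = +0.00527°.
1° along a meridian = πR/180 = 111177 m.
ΔN = Δφ × 111177 = -135.6 m; ΔE = Δλ × 111177 × cos(47.42098°) = +0.00527 × 111177 × 0.676606 = 396.4 m.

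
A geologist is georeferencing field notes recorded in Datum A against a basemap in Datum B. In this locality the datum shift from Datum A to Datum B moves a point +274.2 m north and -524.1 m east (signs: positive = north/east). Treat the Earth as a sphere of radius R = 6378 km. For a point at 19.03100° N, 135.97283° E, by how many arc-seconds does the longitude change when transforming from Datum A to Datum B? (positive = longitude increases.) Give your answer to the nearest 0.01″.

Δλ = -17.93″

At latitude 19.03100°, cos φ = 0.945342.
One radian of longitude at latitude φ spans R cos φ, so Δλ = ΔE / (R cos φ) = -524.1 / (6378000 × 0.945342) = -8.6924e-05 rad = -17.929″.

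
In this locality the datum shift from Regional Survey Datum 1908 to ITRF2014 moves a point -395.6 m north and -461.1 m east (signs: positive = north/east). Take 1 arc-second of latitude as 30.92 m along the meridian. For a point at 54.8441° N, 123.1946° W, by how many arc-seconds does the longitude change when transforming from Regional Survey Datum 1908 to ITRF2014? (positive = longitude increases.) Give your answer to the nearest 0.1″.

At latitude 54.8441°, cos φ = 0.575803.
1″ of longitude at this latitude = 30.92 × cos φ = 17.8038 m, so Δλ = -461.1 / 17.8038 = -25.899″.

Δλ = -25.9″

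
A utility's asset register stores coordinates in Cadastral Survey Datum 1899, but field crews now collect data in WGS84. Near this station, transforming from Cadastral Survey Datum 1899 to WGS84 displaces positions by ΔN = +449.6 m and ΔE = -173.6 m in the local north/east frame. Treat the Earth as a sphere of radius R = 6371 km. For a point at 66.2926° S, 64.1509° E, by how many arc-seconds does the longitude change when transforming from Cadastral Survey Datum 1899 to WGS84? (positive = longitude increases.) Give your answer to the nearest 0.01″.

Δλ = -13.98″

At latitude -66.2926°, cos φ = 0.402066.
One radian of longitude at latitude φ spans R cos φ, so Δλ = ΔE / (R cos φ) = -173.6 / (6371000 × 0.402066) = -6.7771e-05 rad = -13.979″.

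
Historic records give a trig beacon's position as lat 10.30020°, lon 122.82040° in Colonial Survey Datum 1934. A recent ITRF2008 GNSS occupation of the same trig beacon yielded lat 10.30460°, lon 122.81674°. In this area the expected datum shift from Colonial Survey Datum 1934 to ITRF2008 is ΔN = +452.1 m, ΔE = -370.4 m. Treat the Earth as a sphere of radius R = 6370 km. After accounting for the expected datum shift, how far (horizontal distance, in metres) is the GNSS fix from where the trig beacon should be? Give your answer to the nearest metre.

Observed coordinate differences: Δφ = +0.00440°, Δλ = -0.00366°.
Converting to metres (1° lat = 111177 m, cos φ = 0.983884): observed ΔN = 489.2 m, observed ΔE = -400.4 m.
Subtracting the expected shift leaves a residual of 489.2 − (452.1) = 37.1 m north and -400.4 − (-370.4) = -30.0 m east.
Residual distance = √(37.1² + (-30.0)²) = 47.7 m.

48 m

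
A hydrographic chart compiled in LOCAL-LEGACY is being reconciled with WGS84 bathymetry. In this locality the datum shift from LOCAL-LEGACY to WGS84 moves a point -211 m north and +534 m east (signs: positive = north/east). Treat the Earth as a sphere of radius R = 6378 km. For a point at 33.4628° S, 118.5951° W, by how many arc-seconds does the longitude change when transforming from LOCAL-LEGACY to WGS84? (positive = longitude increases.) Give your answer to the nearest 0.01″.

Δλ = 20.70″

At latitude -33.4628°, cos φ = 0.834244.
One radian of longitude at latitude φ spans R cos φ, so Δλ = ΔE / (R cos φ) = 534.0 / (6378000 × 0.834244) = 1.0036e-04 rad = 20.701″.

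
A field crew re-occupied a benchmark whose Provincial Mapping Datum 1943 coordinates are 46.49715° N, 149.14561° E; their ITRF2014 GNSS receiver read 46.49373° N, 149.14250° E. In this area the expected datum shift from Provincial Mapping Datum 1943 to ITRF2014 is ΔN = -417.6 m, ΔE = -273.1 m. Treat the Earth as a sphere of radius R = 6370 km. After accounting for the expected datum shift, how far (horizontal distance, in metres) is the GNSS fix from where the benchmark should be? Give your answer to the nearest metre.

Observed coordinate differences: Δφ = -0.00342°, Δλ = -0.00311°.
Converting to metres (1° lat = 111177 m, cos φ = 0.688391): observed ΔN = -380.2 m, observed ΔE = -238.0 m.
Subtracting the expected shift leaves a residual of -380.2 − (-417.6) = 37.4 m north and -238.0 − (-273.1) = 35.1 m east.
Residual distance = √(37.4² + 35.1²) = 51.3 m.

51 m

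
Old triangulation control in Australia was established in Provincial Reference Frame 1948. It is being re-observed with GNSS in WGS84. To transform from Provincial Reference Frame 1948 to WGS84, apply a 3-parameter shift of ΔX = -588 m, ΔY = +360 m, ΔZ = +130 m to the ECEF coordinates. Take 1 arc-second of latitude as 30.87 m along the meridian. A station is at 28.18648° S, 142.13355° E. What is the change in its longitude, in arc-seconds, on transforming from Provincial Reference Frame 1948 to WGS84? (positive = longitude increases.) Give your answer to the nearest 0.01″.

Δλ = 2.82″

sin φ = -0.472343, cos φ = 0.881415, sin λ = 0.613823, cos λ = -0.789444.
East component: ΔE = −sin λ·ΔX + cos λ·ΔY = −(0.613823)(-588) + (-0.789444)(360) = 76.73 m.
1° of latitude spans 3600 × 30.87 = 111132 m; at latitude φ, 1° of longitude spans that × cos φ = 97953.4 m, so Δλ = 76.73 / 97953.4 × 3600 = 2.820″.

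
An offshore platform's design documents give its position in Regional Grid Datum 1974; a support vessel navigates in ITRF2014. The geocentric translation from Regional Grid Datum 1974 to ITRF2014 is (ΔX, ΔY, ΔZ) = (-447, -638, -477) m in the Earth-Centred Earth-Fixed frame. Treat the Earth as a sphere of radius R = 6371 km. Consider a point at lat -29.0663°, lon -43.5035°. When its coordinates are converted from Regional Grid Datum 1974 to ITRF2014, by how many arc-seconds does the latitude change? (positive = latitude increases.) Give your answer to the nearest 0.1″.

Δφ = -11.7″

sin φ = -0.485821, cos φ = 0.874058, sin λ = -0.688399, cos λ = 0.725332.
North component: ΔN = −sin φ cos λ·ΔX − sin φ sin λ·ΔY + cos φ·ΔZ = −(-0.485821)(0.725332)(-447) − (-0.485821)(-0.688399)(-638) + (0.874058)(-477) = -361.07 m.
1° of latitude spans πR/180 = 111195 m, so Δφ = -361.07 / 111195 × 3600 = -11.690″.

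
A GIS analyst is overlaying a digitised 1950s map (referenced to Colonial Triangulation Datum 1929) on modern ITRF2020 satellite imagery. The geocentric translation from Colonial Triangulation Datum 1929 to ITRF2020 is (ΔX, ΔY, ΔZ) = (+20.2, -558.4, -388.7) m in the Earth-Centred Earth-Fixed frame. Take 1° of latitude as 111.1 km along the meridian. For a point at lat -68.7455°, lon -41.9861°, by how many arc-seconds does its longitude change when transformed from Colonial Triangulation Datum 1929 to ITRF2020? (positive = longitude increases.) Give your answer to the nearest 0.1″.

sin φ = -0.931979, cos φ = 0.362511, sin λ = -0.668950, cos λ = 0.743307.
East component: ΔE = −sin λ·ΔX + cos λ·ΔY = −(-0.668950)(20.2) + (0.743307)(-558.4) = -401.55 m.
1° of latitude spans 111100 m; at latitude φ, 1° of longitude spans that × cos φ = 40275.0 m, so Δλ = -401.55 / 40275.0 × 3600 = -35.893″.

Δλ = -35.9″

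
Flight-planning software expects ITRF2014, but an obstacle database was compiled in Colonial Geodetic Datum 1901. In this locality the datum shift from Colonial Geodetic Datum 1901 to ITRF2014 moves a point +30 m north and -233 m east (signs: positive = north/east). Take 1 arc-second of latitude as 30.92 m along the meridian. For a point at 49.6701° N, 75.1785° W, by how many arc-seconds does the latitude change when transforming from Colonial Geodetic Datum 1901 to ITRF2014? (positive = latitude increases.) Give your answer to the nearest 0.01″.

Δφ = 0.97″

1″ of latitude = 30.92 m, so Δφ = 30.0 / 30.92 = 0.970″.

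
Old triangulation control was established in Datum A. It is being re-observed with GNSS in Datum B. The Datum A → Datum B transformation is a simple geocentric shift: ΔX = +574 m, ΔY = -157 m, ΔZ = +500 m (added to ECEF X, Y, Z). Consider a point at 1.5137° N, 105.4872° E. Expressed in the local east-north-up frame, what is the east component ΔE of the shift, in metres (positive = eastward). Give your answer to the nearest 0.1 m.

ΔE = -511.2 m

At φ = 1.5137°, λ = 105.4872°: sin φ = 0.026416, cos φ = 0.999651, sin λ = 0.963690, cos λ = -0.267023.
ΔE = −sin λ·ΔX + cos λ·ΔY = −(0.963690)·(574) + (-0.267023)·(-157) = -511.24 m.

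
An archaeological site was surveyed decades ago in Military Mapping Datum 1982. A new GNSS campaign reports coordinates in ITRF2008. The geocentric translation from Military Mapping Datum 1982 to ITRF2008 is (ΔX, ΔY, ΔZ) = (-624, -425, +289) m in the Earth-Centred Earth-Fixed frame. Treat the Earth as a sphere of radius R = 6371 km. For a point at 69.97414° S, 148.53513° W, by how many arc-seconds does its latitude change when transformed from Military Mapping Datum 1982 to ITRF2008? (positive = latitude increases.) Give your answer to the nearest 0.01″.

sin φ = -0.939538, cos φ = 0.342444, sin λ = -0.521976, cos λ = -0.852960.
North component: ΔN = −sin φ cos λ·ΔX − sin φ sin λ·ΔY + cos φ·ΔZ = −(-0.939538)(-0.852960)(-624) − (-0.939538)(-0.521976)(-425) + (0.342444)(289) = 807.46 m.
1° of latitude spans πR/180 = 111195 m, so Δφ = 807.46 / 111195 × 3600 = 26.142″.

Δφ = 26.14″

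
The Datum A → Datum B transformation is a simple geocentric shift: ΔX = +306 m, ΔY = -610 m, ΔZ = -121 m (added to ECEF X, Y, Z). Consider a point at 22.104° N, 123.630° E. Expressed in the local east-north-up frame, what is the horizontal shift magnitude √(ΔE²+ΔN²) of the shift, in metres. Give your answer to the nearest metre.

At φ = 22.104°, λ = 123.630°: sin φ = 0.376289, cos φ = 0.926502, sin λ = 0.832631, cos λ = -0.553828.
ΔE = −sin λ·ΔX + cos λ·ΔY = −(0.832631)·(306) + (-0.553828)·(-610) = 83.05 m.
ΔN = −sin φ cos λ·ΔX − sin φ sin λ·ΔY + cos φ·ΔZ = −(0.376289)(-0.553828)(306) − (0.376289)(0.832631)(-610) + (0.926502)(-121) = 142.78 m.
Horizontal magnitude = √(ΔE² + ΔN²) = √(83.05² + 142.78²) = 165.18 m.

165 m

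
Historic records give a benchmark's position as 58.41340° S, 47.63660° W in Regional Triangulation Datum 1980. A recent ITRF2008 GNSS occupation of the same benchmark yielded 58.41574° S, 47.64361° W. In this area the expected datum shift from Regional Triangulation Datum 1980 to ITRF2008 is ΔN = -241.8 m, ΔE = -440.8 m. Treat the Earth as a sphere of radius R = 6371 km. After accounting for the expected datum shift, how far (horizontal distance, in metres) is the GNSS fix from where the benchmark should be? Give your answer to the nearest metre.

37 m

Observed coordinate differences: Δφ = -0.00234°, Δλ = -0.00701°.
Converting to metres (1° lat = 111195 m, cos φ = 0.523787): observed ΔN = -260.2 m, observed ΔE = -408.3 m.
Subtracting the expected shift leaves a residual of -260.2 − (-241.8) = -18.4 m north and -408.3 − (-440.8) = 32.5 m east.
Residual distance = √((-18.4)² + 32.5²) = 37.4 m.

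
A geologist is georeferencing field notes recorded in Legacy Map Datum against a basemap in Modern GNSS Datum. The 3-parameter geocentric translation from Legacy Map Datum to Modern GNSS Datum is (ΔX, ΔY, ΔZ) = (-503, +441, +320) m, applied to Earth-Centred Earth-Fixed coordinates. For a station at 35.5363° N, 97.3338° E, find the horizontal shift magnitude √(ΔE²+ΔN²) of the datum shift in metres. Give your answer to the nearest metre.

444 m

The local east axis at (φ, λ) is (−sin λ, cos λ, 0), so ΔE = −sin(97.3338°)·(-503) + cos(97.3338°)·441 = 442.59 m.
The local north axis is (−sin φ cos λ, −sin φ sin λ, cos φ), giving ΔN = -37.319 − 254.221 + 260.399 = -31.14 m.
Horizontal magnitude = √(ΔE² + ΔN²) = √(442.59² + (-31.14)²) = 443.69 m.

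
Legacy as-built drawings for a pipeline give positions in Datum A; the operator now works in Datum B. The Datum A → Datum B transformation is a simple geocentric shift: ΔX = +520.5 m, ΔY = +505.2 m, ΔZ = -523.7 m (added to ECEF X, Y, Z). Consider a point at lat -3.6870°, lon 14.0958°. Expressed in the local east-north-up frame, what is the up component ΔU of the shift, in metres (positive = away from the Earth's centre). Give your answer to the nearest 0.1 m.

ΔU = 660.2 m

At φ = -3.6870°, λ = 14.0958°: sin φ = -0.064306, cos φ = 0.997930, sin λ = 0.243544, cos λ = 0.969890.
ΔU = cos φ cos λ·ΔX + cos φ sin λ·ΔY + sin φ·ΔZ = (0.997930)(0.969890)(520.5) + (0.997930)(0.243544)(505.2) + (-0.064306)(-523.7) = 660.24 m.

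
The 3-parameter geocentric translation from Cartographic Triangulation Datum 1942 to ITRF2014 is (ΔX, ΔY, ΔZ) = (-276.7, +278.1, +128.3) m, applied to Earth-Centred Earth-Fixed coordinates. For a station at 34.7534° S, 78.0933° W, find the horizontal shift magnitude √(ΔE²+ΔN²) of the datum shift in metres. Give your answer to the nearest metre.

The local east axis at (φ, λ) is (−sin λ, cos λ, 0), so ΔE = −sin(-78.0933°)·(-276.7) + cos(-78.0933°)·278.1 = -213.37 m.
The local north axis is (−sin φ cos λ, −sin φ sin λ, cos φ), giving ΔN = -32.543 − 155.119 + 105.413 = -82.25 m.
Horizontal magnitude = √(ΔE² + ΔN²) = √((-213.37)² + (-82.25)²) = 228.67 m.

229 m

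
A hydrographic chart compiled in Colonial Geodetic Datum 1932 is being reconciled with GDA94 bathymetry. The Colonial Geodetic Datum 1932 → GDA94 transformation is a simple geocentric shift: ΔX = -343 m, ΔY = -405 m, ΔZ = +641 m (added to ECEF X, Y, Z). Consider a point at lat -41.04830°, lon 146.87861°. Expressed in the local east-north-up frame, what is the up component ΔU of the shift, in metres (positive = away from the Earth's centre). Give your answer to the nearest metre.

ΔU = -371 m

The local up (radial) axis is (cos φ cos λ, cos φ sin λ, sin φ), giving ΔU = 216.645 − 166.893 − 420.942 = -371.19 m.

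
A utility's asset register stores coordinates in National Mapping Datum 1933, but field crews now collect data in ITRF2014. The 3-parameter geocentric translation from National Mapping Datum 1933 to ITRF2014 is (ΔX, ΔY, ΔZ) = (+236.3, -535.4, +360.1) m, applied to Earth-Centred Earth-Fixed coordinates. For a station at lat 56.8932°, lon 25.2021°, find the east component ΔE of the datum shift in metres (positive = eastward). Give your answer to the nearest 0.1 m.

ΔE = -585.1 m

The local east axis at (φ, λ) is (−sin λ, cos λ, 0), so ΔE = −sin(25.2021°)·236.3 + cos(25.2021°)·(-535.4) = -585.06 m.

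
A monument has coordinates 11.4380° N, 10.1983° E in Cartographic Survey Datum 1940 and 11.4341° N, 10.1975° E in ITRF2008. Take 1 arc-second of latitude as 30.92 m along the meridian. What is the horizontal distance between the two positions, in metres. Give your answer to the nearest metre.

443 m

Δφ = 11.4341° − 11.4380° = -0.0039°; Δλ = 10.1975° − 10.1983° = -0.0008°.
1° of latitude = 3600 × 30.92 = 111312 m.
ΔN = Δφ × 111312 = -434.1 m; ΔE = Δλ × 111312 × cos(11.4380°) = -0.0008 × 111312 × 0.980140 = -87.3 m.
Distance = √(ΔE² + ΔN²) = √((-87.3)² + (-434.1)²) = 442.8 m.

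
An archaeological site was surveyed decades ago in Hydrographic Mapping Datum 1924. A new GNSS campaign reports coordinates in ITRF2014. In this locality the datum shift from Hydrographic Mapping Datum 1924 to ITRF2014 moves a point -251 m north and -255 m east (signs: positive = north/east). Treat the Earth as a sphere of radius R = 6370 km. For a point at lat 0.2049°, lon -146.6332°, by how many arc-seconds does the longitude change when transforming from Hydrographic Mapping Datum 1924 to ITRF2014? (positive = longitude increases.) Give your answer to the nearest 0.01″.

Δλ = -8.26″

At latitude 0.2049°, cos φ = 0.999994.
One radian of longitude at latitude φ spans R cos φ, so Δλ = ΔE / (R cos φ) = -255.0 / (6370000 × 0.999994) = -4.0032e-05 rad = -8.257″.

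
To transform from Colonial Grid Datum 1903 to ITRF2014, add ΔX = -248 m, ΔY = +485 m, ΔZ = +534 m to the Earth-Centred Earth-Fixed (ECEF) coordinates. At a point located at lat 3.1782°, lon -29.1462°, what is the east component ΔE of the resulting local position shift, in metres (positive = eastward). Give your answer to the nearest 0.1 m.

At φ = 3.1782°, λ = -29.1462°: sin φ = 0.055442, cos φ = 0.998462, sin λ = -0.487040, cos λ = 0.873380.
ΔE = −sin λ·ΔX + cos λ·ΔY = −(-0.487040)·(-248) + (0.873380)·(485) = 302.80 m.

ΔE = 302.8 m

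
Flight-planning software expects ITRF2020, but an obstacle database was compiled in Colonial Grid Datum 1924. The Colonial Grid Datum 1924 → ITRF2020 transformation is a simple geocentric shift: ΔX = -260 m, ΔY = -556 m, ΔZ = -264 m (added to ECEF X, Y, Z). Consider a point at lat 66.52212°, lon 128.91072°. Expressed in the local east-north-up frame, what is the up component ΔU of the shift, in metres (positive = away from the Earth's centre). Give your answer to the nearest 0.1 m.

ΔU = -349.4 m

At φ = 66.52212°, λ = 128.91072°: sin φ = 0.917214, cos φ = 0.398395, sin λ = 0.778126, cos λ = -0.628109.
ΔU = cos φ cos λ·ΔX + cos φ sin λ·ΔY + sin φ·ΔZ = (0.398395)(-0.628109)(-260) + (0.398395)(0.778126)(-556) + (0.917214)(-264) = -349.44 m.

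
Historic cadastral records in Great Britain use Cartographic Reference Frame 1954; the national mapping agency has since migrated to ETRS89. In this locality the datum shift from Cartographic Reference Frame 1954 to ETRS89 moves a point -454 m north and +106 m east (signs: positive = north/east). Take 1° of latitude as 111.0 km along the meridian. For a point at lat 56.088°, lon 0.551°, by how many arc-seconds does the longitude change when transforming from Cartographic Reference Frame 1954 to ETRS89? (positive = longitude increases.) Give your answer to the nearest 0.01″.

At latitude 56.088°, cos φ = 0.557919.
1° of longitude at this latitude = 111.0 × cos φ = 61.93 km, so Δλ = 106.0 / 61929.0 = 0.0017116° = 6.162″.

Δλ = 6.16″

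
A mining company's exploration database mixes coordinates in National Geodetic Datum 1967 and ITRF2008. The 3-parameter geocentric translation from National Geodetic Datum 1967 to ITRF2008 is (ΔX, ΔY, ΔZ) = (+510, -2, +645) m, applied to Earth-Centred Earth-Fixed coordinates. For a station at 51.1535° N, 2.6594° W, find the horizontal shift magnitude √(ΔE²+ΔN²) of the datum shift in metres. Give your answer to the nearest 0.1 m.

The local east axis at (φ, λ) is (−sin λ, cos λ, 0), so ΔE = −sin(-2.6594°)·510 + cos(-2.6594°)·(-2) = 21.67 m.
The local north axis is (−sin φ cos λ, −sin φ sin λ, cos φ), giving ΔN = -396.775 − 0.072 + 404.567 = 7.72 m.
Horizontal magnitude = √(ΔE² + ΔN²) = √(21.67² + 7.72²) = 23.00 m.

23.0 m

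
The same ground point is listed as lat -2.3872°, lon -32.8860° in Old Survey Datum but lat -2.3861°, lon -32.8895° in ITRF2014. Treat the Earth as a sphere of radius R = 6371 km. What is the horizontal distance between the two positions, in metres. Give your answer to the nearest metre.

Δφ = -2.3861° − -2.3872° = +0.0011°; Δλ = -32.8895° − -32.8860° = -0.0035°.
1° along a meridian = πR/180 = 111195 m.
ΔN = Δφ × 111195 = 122.3 m; ΔE = Δλ × 111195 × cos(-2.3872°) = -0.0035 × 111195 × 0.999132 = -388.8 m.
Distance = √(ΔE² + ΔN²) = √((-388.8)² + 122.3²) = 407.6 m.

408 m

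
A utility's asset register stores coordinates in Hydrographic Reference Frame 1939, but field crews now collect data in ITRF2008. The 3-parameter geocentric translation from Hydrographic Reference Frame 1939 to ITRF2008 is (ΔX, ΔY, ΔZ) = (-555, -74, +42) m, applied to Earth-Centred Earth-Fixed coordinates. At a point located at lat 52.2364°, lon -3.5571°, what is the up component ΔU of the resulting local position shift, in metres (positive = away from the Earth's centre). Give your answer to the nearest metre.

At φ = 52.2364°, λ = -3.5571°: sin φ = 0.790544, cos φ = 0.612405, sin λ = -0.062043, cos λ = 0.998073.
ΔU = cos φ cos λ·ΔX + cos φ sin λ·ΔY + sin φ·ΔZ = (0.612405)(0.998073)(-555) + (0.612405)(-0.062043)(-74) + (0.790544)(42) = -303.22 m.

ΔU = -303 m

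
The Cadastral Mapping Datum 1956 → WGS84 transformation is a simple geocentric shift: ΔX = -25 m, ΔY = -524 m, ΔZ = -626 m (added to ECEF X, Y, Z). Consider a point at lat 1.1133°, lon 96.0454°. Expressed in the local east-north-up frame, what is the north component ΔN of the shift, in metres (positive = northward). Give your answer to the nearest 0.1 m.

The local north axis is (−sin φ cos λ, −sin φ sin λ, cos φ), giving ΔN = -0.051 + 10.124 − 625.882 = -615.81 m.

ΔN = -615.8 m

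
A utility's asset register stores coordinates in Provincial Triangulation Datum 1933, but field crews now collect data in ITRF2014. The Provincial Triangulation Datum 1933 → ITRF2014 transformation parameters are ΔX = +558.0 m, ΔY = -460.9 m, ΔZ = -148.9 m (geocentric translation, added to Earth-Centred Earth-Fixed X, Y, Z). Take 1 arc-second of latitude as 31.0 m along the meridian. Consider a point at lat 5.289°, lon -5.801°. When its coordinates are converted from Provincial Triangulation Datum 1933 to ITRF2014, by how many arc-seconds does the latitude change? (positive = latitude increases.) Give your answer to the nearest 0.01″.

sin φ = 0.092179, cos φ = 0.995742, sin λ = -0.101074, cos λ = 0.994879.
North component: ΔN = −sin φ cos λ·ΔX − sin φ sin λ·ΔY + cos φ·ΔZ = −(0.092179)(0.994879)(558.0) − (0.092179)(-0.101074)(-460.9) + (0.995742)(-148.9) = -203.73 m.
1° of latitude spans 3600 × 31.00 = 111600 m, so Δφ = -203.73 / 111600 × 3600 = -6.572″.

Δφ = -6.57″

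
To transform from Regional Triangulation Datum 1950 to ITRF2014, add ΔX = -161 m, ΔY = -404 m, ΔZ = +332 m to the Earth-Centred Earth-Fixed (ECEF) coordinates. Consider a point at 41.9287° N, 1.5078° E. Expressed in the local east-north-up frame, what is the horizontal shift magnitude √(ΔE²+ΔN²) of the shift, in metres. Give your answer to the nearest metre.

539 m

At φ = 41.9287°, λ = 1.5078°: sin φ = 0.668205, cos φ = 0.743977, sin λ = 0.026313, cos λ = 0.999654.
ΔE = −sin λ·ΔX + cos λ·ΔY = −(0.026313)·(-161) + (0.999654)·(-404) = -399.62 m.
ΔN = −sin φ cos λ·ΔX − sin φ sin λ·ΔY + cos φ·ΔZ = −(0.668205)(0.999654)(-161) − (0.668205)(0.026313)(-404) + (0.743977)(332) = 361.65 m.
Horizontal magnitude = √(ΔE² + ΔN²) = √((-399.62)² + 361.65²) = 538.97 m.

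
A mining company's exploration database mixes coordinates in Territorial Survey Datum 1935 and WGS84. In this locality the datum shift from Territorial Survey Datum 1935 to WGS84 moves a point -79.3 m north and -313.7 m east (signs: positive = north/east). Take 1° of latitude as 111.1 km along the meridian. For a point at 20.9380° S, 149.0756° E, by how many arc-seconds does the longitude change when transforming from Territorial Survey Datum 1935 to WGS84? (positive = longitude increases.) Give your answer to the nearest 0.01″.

Δλ = -10.88″

At latitude -20.9380°, cos φ = 0.933968.
1° of longitude at this latitude = 111.1 × cos φ = 103.76 km, so Δλ = -313.7 / 103763.8 = -0.0030232° = -10.884″.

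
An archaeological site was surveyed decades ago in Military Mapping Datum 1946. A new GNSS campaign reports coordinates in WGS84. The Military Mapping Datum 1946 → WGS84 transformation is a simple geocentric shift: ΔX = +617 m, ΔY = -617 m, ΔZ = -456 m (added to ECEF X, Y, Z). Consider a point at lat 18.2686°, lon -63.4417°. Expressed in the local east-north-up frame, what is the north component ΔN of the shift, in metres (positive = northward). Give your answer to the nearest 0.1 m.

At φ = 18.2686°, λ = -63.4417°: sin φ = 0.313472, cos φ = 0.949597, sin λ = -0.894480, cos λ = 0.447108.
ΔN = −sin φ cos λ·ΔX − sin φ sin λ·ΔY + cos φ·ΔZ = −(0.313472)(0.447108)(617) − (0.313472)(-0.894480)(-617) + (0.949597)(-456) = -692.50 m.

ΔN = -692.5 m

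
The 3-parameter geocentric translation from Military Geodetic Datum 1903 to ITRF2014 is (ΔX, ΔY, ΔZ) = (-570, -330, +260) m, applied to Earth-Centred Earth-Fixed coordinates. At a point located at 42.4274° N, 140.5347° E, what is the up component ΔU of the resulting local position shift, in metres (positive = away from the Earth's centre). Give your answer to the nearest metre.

ΔU = 345 m

The local up (radial) axis is (cos φ cos λ, cos φ sin λ, sin φ), giving ΔU = 324.812 − 154.825 + 175.410 = 345.40 m.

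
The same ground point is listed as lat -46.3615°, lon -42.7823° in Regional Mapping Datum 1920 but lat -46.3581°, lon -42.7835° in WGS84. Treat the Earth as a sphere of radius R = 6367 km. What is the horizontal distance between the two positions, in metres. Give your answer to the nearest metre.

Δφ = -46.3581° − -46.3615° = +0.0034°; Δλ = -42.7835° − -42.7823° = -0.0012°.
1° along a meridian = πR/180 = 111125 m.
ΔN = Δφ × 111125 = 377.8 m; ΔE = Δλ × 111125 × cos(-46.3615°) = -0.0012 × 111125 × 0.690106 = -92.0 m.
Distance = √(ΔE² + ΔN²) = √((-92.0)² + 377.8²) = 388.9 m.

389 m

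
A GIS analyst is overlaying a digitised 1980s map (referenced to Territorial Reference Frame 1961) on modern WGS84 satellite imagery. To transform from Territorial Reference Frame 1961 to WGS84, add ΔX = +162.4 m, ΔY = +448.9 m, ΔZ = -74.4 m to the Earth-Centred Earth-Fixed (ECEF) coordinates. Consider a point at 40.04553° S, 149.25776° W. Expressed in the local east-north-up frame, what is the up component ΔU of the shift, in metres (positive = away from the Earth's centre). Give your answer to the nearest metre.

ΔU = -235 m

At φ = -40.04553°, λ = -149.25776°: sin φ = -0.643396, cos φ = 0.765533, sin λ = -0.511177, cos λ = -0.859476.
ΔU = cos φ cos λ·ΔX + cos φ sin λ·ΔY + sin φ·ΔZ = (0.765533)(-0.859476)(162.4) + (0.765533)(-0.511177)(448.9) + (-0.643396)(-74.4) = -234.65 m.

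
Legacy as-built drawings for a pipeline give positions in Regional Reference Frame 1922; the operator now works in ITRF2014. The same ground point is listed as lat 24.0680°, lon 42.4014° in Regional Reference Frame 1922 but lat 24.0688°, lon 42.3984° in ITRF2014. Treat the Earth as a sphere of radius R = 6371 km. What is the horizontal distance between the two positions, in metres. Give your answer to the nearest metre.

317 m

Δφ = 24.0688° − 24.0680° = +0.0008°; Δλ = 42.3984° − 42.4014° = -0.0030°.
1° along a meridian = πR/180 = 111195 m.
ΔN = Δφ × 111195 = 89.0 m; ΔE = Δλ × 111195 × cos(24.0680°) = -0.0030 × 111195 × 0.913062 = -304.6 m.
Distance = √(ΔE² + ΔN²) = √((-304.6)² + 89.0²) = 317.3 m.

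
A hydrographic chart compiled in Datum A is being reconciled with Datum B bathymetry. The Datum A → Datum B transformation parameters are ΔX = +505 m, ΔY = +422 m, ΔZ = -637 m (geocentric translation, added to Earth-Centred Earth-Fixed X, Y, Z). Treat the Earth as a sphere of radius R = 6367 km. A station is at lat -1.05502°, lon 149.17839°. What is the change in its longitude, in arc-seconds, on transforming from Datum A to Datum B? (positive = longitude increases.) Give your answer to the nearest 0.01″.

sin φ = -0.018413, cos φ = 0.999830, sin λ = 0.512367, cos λ = -0.858767.
East component: ΔE = −sin λ·ΔX + cos λ·ΔY = −(0.512367)(505) + (-0.858767)(422) = -621.14 m.
1° of latitude spans πR/180 = 111125 m; at latitude φ, 1° of longitude spans that × cos φ = 111106.3 m, so Δλ = -621.14 / 111106.3 × 3600 = -20.126″.

Δλ = -20.13″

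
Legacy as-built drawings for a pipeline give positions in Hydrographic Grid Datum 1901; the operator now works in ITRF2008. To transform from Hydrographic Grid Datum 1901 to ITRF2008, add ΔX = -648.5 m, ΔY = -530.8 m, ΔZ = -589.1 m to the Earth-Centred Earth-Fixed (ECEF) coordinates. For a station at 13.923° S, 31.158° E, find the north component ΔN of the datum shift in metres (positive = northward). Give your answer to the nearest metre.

ΔN = -771 m

At φ = -13.923°, λ = 31.158°: sin φ = -0.240618, cos φ = 0.970620, sin λ = 0.517400, cos λ = 0.855744.
ΔN = −sin φ cos λ·ΔX − sin φ sin λ·ΔY + cos φ·ΔZ = −(-0.240618)(0.855744)(-648.5) − (-0.240618)(0.517400)(-530.8) + (0.970620)(-589.1) = -771.41 m.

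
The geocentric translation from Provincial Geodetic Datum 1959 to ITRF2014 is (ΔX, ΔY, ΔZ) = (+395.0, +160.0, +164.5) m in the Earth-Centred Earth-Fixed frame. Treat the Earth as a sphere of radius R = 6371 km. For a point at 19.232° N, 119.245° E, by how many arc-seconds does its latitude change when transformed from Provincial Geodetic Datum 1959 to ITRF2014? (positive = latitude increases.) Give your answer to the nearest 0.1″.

Δφ = 5.6″

sin φ = 0.329394, cos φ = 0.944193, sin λ = 0.872539, cos λ = -0.488545.
North component: ΔN = −sin φ cos λ·ΔX − sin φ sin λ·ΔY + cos φ·ΔZ = −(0.329394)(-0.488545)(395.0) − (0.329394)(0.872539)(160.0) + (0.944193)(164.5) = 172.90 m.
1° of latitude spans πR/180 = 111195 m, so Δφ = 172.90 / 111195 × 3600 = 5.598″.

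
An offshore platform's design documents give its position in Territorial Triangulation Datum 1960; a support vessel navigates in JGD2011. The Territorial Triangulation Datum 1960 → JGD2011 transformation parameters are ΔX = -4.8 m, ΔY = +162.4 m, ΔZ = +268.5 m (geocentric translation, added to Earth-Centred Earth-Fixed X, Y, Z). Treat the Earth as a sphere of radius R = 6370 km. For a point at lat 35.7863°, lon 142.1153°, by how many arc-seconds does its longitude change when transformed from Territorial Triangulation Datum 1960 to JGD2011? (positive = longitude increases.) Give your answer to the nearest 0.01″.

Δλ = -5.00″

sin φ = 0.584764, cos φ = 0.811204, sin λ = 0.614074, cos λ = -0.789248.
East component: ΔE = −sin λ·ΔX + cos λ·ΔY = −(0.614074)(-4.8) + (-0.789248)(162.4) = -125.23 m.
1° of latitude spans πR/180 = 111177 m; at latitude φ, 1° of longitude spans that × cos φ = 90187.6 m, so Δλ = -125.23 / 90187.6 × 3600 = -4.999″.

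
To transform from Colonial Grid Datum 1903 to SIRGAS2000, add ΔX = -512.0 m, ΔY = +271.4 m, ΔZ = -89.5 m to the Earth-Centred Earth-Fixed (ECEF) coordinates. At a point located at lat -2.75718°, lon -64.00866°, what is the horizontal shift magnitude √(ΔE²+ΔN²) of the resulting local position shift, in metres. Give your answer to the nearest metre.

359 m

At φ = -2.75718°, λ = -64.00866°: sin φ = -0.048103, cos φ = 0.998842, sin λ = -0.898860, cos λ = 0.438235.
ΔE = −sin λ·ΔX + cos λ·ΔY = −(-0.898860)·(-512.0) + (0.438235)·(271.4) = -341.28 m.
ΔN = −sin φ cos λ·ΔX − sin φ sin λ·ΔY + cos φ·ΔZ = −(-0.048103)(0.438235)(-512.0) − (-0.048103)(-0.898860)(271.4) + (0.998842)(-89.5) = -111.92 m.
Horizontal magnitude = √(ΔE² + ΔN²) = √((-341.28)² + (-111.92)²) = 359.16 m.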